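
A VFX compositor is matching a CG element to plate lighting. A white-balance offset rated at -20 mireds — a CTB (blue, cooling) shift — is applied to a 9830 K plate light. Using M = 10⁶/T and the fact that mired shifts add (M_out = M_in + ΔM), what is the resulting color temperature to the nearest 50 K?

M_in = 10⁶/9830 = 101.73 mireds.
M_out = 101.73 + (-20) = 81.73 mireds.
T_out = 10⁶/81.73 = 12235.5 K → 12250 K.

12250 K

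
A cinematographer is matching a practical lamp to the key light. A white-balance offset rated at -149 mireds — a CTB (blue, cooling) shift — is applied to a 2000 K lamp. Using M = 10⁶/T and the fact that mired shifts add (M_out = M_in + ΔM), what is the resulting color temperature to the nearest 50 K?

M_in = 10⁶/2000 = 500.00 mireds.
M_out = 500.00 + (-149) = 351.00 mireds.
T_out = 10⁶/351.00 = 2849.0 K → 2850 K.

2850 K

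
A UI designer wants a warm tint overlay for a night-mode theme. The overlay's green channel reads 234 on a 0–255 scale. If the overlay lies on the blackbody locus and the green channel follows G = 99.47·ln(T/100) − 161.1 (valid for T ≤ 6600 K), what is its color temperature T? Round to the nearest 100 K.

5300 K

ln t = (234 + 161.1) / 99.47 = 3.9721.
t = e^3.9721 = 53.093.
T = 100·t = 5309 K → 5300 K to the nearest 100 K.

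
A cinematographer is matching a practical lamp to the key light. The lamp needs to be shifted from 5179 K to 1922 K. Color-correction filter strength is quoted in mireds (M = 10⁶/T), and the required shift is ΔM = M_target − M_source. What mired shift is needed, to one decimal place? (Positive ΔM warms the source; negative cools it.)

M_source = 10⁶/5179 = 193.087; M_target = 10⁶/1922 = 520.291.
ΔM = 520.291 − 193.087 = 327.204 → +327.2 mireds, a warming shift.

+327.2 mireds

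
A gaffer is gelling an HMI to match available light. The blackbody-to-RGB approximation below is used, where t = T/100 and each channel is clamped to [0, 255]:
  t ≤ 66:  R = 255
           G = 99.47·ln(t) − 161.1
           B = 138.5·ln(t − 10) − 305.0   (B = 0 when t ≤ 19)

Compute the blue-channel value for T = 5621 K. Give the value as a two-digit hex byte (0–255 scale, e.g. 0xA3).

t = 5621/100 = 56.21; the t ≤ 66 branch applies.
B = 138.5·ln(56.21 − 10) − 305.0 = 138.5·ln 46.21 − 305.0 = 138.5·3.8332 − 305.0 = 225.898.
Rounded: 226; in hex, 0xE2.

0xE2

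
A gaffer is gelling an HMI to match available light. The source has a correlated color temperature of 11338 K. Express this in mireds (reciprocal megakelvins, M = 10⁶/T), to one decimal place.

M = 10⁶ / 11338 = 88.199 → 88.2 mireds.

88.2 mireds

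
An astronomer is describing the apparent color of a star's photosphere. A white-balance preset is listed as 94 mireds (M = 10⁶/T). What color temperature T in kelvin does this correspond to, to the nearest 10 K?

10640 K

T = 10⁶ / 94 = 10638.30 K → 10640 K.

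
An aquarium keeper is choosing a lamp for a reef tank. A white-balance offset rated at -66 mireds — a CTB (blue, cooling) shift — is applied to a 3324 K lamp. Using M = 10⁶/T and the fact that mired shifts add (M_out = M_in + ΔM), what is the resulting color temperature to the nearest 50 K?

4250 K

M_in = 10⁶/3324 = 300.84 mireds.
M_out = 300.84 + (-66) = 234.84 mireds.
T_out = 10⁶/234.84 = 4258.2 K → 4250 K.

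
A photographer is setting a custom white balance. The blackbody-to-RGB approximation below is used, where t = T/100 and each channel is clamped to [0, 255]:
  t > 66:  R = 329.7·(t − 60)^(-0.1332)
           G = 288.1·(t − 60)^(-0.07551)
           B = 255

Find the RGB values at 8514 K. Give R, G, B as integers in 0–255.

R=215, G=226, B=255

t = 8514/100 = 85.14; the t > 66 branch applies.
R = 329.7·(85.14 − 60)^(-0.1332) = 329.7·25.14^(-0.1332) = 329.7·0.65084 = 214.581.
G = 288.1·(85.14 − 60)^(-0.07551) = 288.1·25.14^(-0.07551) = 288.1·0.78390 = 225.840.
B = 255 by definition for t > 66.
Rounded: (215, 226, 255).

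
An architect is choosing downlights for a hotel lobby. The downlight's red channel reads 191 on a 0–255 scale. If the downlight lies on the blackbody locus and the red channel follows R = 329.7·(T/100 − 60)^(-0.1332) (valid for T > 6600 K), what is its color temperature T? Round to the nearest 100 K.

(t − 60)^(-0.1332) = 191/329.7 = 0.57931.
t − 60 = 0.57931^(1/-0.1332) = 0.57931^(-7.508) = 60.245, so t = 120.245.
T = 100·t = 12025 K → 12000 K to the nearest 100 K.

12000 K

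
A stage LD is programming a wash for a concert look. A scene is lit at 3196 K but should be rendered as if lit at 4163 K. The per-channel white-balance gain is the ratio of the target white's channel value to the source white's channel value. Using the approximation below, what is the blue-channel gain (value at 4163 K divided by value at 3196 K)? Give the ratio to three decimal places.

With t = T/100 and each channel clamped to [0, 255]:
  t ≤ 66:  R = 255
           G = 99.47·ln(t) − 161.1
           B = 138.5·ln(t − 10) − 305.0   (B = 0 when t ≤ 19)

1.411

At 3196 K (t = 31.96):
  B = 138.5·ln(31.96 − 10) − 305.0 = 138.5·ln 21.96 − 305.0 = 138.5·3.0892 − 305.0 = 122.857.
At 4163 K (t = 41.63):
  B = 138.5·ln(41.63 − 10) − 305.0 = 138.5·ln 31.63 − 305.0 = 138.5·3.4541 − 305.0 = 173.394.
Gain = 173.394 / 122.857 = 1.4113 → 1.411.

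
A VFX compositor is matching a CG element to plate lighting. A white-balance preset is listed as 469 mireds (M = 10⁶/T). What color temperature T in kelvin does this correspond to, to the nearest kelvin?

T = 10⁶ / 469 = 2132.20 K → 2132 K.

2132 K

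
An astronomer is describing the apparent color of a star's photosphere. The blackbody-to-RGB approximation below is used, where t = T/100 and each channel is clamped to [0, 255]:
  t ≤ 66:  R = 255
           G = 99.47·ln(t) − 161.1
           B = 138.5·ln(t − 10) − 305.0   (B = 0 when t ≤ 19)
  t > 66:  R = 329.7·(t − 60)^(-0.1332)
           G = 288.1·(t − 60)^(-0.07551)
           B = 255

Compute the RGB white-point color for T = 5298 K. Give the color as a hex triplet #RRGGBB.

#FFEAD8

t = 5298/100 = 52.98; the t ≤ 66 branch applies.
R = 255 by definition for t ≤ 66.
G = 99.47·ln 52.98 − 161.1 = 99.47·3.9699 − 161.1 = 233.787.
B = 138.5·ln(52.98 − 10) − 305.0 = 138.5·ln 42.98 − 305.0 = 138.5·3.7607 − 305.0 = 215.862.
Rounded: (255, 234, 216).
In hex: #FFEAD8.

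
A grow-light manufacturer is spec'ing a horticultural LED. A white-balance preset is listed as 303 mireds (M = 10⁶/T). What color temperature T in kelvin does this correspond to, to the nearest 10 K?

3300 K

T = 10⁶ / 303 = 3300.33 K → 3300 K.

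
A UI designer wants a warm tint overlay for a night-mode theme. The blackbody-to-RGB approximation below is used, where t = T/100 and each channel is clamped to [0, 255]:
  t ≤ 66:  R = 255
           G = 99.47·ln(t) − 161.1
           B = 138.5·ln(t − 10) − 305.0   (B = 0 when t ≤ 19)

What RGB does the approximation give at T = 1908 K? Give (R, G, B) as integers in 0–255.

t = 1908/100 = 19.08; the t ≤ 66 branch applies.
R = 255 by definition for t ≤ 66.
G = 99.47·ln 19.08 − 161.1 = 99.47·2.9486 − 161.1 = 132.201.
B = 138.5·ln(19.08 − 10) − 305.0 = 138.5·ln 9.08 − 305.0 = 138.5·2.2061 − 305.0 = 0.541.
Rounded: (255, 132, 1).

(255, 132, 1)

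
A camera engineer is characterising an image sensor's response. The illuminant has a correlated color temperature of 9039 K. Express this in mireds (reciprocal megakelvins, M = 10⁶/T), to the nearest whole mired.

M = 10⁶ / 9039 = 110.632 → 111 mireds.

111 mireds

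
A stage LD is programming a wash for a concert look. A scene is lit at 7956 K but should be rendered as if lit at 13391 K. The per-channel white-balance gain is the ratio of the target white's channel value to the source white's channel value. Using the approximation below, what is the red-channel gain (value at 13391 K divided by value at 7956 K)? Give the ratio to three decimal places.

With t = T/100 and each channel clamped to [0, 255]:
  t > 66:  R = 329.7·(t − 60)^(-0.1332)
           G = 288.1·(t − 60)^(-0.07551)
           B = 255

0.838

At 7956 K (t = 79.56):
  R = 329.7·(79.56 − 60)^(-0.1332) = 329.7·19.56^(-0.1332) = 329.7·0.67296 = 221.875.
At 13391 K (t = 133.91):
  R = 329.7·(133.91 − 60)^(-0.1332) = 329.7·73.91^(-0.1332) = 329.7·0.56375 = 185.869.
Gain = 185.869 / 221.875 = 0.8377 → 0.838.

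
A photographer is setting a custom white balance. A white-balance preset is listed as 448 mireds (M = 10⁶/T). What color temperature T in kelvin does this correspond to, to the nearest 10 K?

T = 10⁶ / 448 = 2232.14 K → 2230 K.

2230 K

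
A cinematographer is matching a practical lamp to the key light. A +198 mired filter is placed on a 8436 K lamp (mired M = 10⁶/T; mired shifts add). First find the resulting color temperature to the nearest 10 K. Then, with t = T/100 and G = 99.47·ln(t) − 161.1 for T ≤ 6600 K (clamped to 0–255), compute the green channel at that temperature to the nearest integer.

182

M_in = 10⁶/8436 = 118.54; M_out = 118.54 + (+198) = 316.54.
T_out = 10⁶/316.54 = 3159.2 K → 3160 K; t = 31.6.
G = 99.47·ln 31.6 − 161.1 = 99.47·3.4532 − 161.1 = 182.386.
Rounded: 182.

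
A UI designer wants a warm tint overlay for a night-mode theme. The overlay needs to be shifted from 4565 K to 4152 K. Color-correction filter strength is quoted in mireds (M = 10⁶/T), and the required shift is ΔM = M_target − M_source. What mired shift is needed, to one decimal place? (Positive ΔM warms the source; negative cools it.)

M_source = 10⁶/4565 = 219.058; M_target = 10⁶/4152 = 240.848.
ΔM = 240.848 − 219.058 = 21.790 → +21.8 mireds, a warming shift.

+21.8 mireds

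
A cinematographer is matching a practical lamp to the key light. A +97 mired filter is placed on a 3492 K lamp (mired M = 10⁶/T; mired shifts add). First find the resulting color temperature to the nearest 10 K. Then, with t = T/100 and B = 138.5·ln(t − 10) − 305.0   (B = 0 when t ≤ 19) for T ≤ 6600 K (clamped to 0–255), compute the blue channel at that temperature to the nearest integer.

80

M_in = 10⁶/3492 = 286.37; M_out = 286.37 + (+97) = 383.37.
T_out = 10⁶/383.37 = 2608.5 K → 2610 K; t = 26.1.
B = 138.5·ln(26.1 − 10) − 305.0 = 138.5·ln 16.1 − 305.0 = 138.5·2.7788 − 305.0 = 79.866.
Rounded: 80.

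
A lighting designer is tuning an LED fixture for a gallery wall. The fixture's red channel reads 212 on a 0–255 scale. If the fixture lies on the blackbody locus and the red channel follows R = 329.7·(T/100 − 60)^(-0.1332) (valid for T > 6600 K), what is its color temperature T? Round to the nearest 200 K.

8800 K

(t − 60)^(-0.1332) = 212/329.7 = 0.64301.
t − 60 = 0.64301^(1/-0.1332) = 0.64301^(-7.508) = 27.530, so t = 87.530.
T = 100·t = 8753 K → 8800 K to the nearest 200 K.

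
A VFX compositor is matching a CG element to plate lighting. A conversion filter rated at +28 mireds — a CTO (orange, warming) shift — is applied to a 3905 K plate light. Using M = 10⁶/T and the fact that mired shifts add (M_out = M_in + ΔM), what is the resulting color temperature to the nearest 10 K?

3520 K

M_in = 10⁶/3905 = 256.08 mireds.
M_out = 256.08 + (+28) = 284.08 mireds.
T_out = 10⁶/284.08 = 3520.1 K → 3520 K.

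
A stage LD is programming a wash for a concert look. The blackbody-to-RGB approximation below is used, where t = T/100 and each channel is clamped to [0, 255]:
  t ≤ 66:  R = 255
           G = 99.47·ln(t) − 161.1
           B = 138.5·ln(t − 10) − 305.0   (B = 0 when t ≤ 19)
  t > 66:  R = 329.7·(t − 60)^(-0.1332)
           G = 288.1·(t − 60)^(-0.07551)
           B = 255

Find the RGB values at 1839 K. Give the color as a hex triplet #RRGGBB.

#FF8100

t = 1839/100 = 18.39; the t ≤ 66 branch applies.
R = 255 by definition for t ≤ 66.
G = 99.47·ln 18.39 − 161.1 = 99.47·2.9118 − 161.1 = 128.537.
t = 18.39 ≤ 19, so B = 0.
Rounded: (255, 129, 0).
In hex: #FF8100.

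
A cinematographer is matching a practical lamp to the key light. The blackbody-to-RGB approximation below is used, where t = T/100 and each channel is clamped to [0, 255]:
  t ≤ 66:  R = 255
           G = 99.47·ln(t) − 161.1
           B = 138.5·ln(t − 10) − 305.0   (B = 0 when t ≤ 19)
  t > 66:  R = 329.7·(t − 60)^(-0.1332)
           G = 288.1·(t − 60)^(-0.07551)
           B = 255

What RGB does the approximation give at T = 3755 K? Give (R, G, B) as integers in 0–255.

(255, 200, 154)

t = 3755/100 = 37.55; the t ≤ 66 branch applies.
R = 255 by definition for t ≤ 66.
G = 99.47·ln 37.55 − 161.1 = 99.47·3.6257 − 161.1 = 199.546.
B = 138.5·ln(37.55 − 10) − 305.0 = 138.5·ln 27.55 − 305.0 = 138.5·3.3160 − 305.0 = 154.266.
Rounded: (255, 200, 154).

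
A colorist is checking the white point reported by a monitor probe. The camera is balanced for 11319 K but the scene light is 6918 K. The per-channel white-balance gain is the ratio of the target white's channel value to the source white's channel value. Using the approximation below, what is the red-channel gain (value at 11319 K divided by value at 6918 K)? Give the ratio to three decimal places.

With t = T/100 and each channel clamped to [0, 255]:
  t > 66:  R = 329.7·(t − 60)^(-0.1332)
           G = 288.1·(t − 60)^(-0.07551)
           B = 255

0.791

At 6918 K (t = 69.18):
  R = 329.7·(69.18 − 60)^(-0.1332) = 329.7·9.18^(-0.1332) = 329.7·0.74430 = 245.396.
At 11319 K (t = 113.19):
  R = 329.7·(113.19 − 60)^(-0.1332) = 329.7·53.19^(-0.1332) = 329.7·0.58901 = 194.195.
Gain = 194.195 / 245.396 = 0.7914 → 0.791.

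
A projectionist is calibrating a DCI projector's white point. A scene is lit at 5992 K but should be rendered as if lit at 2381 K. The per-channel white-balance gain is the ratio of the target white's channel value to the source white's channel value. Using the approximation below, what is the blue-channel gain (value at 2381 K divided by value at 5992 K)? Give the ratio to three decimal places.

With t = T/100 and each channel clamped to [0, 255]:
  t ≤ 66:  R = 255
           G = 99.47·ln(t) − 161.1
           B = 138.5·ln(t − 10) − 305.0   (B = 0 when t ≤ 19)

0.248

At 5992 K (t = 59.92):
  B = 138.5·ln(59.92 − 10) − 305.0 = 138.5·ln 49.92 − 305.0 = 138.5·3.9104 − 305.0 = 236.593.
At 2381 K (t = 23.81):
  B = 138.5·ln(23.81 − 10) − 305.0 = 138.5·ln 13.81 − 305.0 = 138.5·2.6254 − 305.0 = 58.617.
Gain = 58.617 / 236.593 = 0.2478 → 0.248.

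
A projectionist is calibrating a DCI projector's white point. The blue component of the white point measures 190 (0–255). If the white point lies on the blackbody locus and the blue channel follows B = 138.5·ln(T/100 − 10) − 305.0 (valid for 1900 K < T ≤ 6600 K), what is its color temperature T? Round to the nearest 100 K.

4600 K

ln(t − 10) = (190 + 305.0) / 138.5 = 3.5740.
t − 10 = e^3.5740 = 35.659, so t = 45.659.
T = 100·t = 4566 K → 4600 K to the nearest 100 K.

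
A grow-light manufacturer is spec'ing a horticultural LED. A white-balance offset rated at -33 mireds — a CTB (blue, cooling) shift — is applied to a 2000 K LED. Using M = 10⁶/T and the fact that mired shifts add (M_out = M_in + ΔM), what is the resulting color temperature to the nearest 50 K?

2150 K

M_in = 10⁶/2000 = 500.00 mireds.
M_out = 500.00 + (-33) = 467.00 mireds.
T_out = 10⁶/467.00 = 2141.3 K → 2150 K.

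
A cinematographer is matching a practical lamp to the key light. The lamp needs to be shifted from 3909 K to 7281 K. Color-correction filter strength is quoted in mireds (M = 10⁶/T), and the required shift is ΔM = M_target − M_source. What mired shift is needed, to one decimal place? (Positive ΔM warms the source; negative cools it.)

M_source = 10⁶/3909 = 255.820; M_target = 10⁶/7281 = 137.344.
ΔM = 137.344 − 255.820 = -118.476 → -118.5 mireds, a cooling shift.

-118.5 mireds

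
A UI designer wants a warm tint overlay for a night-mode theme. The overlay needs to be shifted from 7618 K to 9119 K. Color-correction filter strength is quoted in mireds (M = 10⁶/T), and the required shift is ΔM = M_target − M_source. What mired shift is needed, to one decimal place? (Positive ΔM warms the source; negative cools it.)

M_source = 10⁶/7618 = 131.268; M_target = 10⁶/9119 = 109.661.
ΔM = 109.661 − 131.268 = -21.607 → -21.6 mireds, a cooling shift.

-21.6 mireds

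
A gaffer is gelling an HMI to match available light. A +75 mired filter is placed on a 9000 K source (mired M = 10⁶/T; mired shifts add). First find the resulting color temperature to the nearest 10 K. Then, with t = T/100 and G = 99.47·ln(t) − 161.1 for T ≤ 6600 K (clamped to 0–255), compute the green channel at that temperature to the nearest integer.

235

M_in = 10⁶/9000 = 111.11; M_out = 111.11 + (+75) = 186.11.
T_out = 10⁶/186.11 = 5373.1 K → 5370 K; t = 53.7.
G = 99.47·ln 53.7 − 161.1 = 99.47·3.9834 − 161.1 = 235.130.
Rounded: 235.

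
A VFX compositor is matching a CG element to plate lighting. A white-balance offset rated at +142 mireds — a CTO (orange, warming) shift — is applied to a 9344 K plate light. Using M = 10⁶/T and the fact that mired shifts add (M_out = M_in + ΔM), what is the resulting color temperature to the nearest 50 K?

M_in = 10⁶/9344 = 107.02 mireds.
M_out = 107.02 + (+142) = 249.02 mireds.
T_out = 10⁶/249.02 = 4015.7 K → 4000 K.

4000 K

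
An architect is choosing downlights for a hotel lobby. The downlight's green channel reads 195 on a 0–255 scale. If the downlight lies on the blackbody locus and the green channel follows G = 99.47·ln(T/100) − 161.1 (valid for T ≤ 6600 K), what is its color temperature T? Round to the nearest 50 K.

3600 K

ln t = (195 + 161.1) / 99.47 = 3.5800.
t = e^3.5800 = 35.873.
T = 100·t = 3587 K → 3600 K to the nearest 50 K.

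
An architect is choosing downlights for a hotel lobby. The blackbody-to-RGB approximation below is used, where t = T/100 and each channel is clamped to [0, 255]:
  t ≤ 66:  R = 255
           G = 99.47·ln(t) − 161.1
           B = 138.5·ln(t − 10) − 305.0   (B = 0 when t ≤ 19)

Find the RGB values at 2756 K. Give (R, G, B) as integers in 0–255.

t = 2756/100 = 27.56; the t ≤ 66 branch applies.
R = 255 by definition for t ≤ 66.
G = 99.47·ln 27.56 − 161.1 = 99.47·3.3164 − 161.1 = 168.779.
B = 138.5·ln(27.56 − 10) − 305.0 = 138.5·ln 17.56 − 305.0 = 138.5·2.8656 − 305.0 = 91.889.
Rounded: (255, 169, 92).

(255, 169, 92)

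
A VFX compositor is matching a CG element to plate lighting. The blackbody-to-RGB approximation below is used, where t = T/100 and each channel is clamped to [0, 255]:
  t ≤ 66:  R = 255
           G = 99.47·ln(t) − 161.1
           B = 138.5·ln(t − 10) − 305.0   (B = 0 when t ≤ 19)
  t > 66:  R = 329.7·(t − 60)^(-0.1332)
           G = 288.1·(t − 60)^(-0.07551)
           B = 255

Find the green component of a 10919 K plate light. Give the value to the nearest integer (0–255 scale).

215

t = 10919/100 = 109.19; the t > 66 branch applies.
G = 288.1·(109.19 − 60)^(-0.07551) = 288.1·49.19^(-0.07551) = 288.1·0.74515 = 214.679.
Rounded: 215.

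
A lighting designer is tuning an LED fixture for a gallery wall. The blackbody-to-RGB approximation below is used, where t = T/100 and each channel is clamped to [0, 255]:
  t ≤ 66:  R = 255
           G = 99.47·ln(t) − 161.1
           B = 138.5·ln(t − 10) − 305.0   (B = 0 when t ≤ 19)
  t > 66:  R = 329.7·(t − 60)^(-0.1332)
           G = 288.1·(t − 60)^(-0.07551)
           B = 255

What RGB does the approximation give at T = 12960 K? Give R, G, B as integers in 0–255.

t = 12960/100 = 129.6; the t > 66 branch applies.
R = 329.7·(129.6 − 60)^(-0.1332) = 329.7·69.6^(-0.1332) = 329.7·0.56828 = 187.363.
G = 288.1·(129.6 − 60)^(-0.07551) = 288.1·69.6^(-0.07551) = 288.1·0.72588 = 209.126.
B = 255 by definition for t > 66.
Rounded: (187, 209, 255).

R=187, G=209, B=255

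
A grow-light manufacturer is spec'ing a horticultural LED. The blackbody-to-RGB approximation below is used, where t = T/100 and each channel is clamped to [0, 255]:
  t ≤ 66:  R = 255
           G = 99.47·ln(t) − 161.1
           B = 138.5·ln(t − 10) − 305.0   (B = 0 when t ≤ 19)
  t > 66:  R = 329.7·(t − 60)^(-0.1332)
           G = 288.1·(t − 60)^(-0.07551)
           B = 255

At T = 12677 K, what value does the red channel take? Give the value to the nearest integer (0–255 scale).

188

t = 12677/100 = 126.77; the t > 66 branch applies.
R = 329.7·(126.77 − 60)^(-0.1332) = 329.7·66.77^(-0.1332) = 329.7·0.57143 = 188.402.
Rounded: 188.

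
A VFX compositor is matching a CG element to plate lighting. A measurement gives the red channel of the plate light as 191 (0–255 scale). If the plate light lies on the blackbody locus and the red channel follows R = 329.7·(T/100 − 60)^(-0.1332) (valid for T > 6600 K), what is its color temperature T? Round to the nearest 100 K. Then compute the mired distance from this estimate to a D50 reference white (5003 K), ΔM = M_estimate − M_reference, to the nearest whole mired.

(t − 60)^(-0.1332) = 191/329.7 = 0.57931.
t − 60 = 0.57931^(1/-0.1332) = 0.57931^(-7.508) = 60.245, so t = 120.245.
T = 100·t = 12025 K → 12000 K to the nearest 100 K.
M_estimate = 10⁶/12000 = 83.33; M_reference = 10⁶/5003 = 199.88.
ΔM = 83.33 − 199.88 = -116.55 → -117 mireds.

-117 mireds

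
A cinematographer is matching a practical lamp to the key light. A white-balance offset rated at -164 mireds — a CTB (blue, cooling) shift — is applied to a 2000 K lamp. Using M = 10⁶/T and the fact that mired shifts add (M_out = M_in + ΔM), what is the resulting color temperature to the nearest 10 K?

M_in = 10⁶/2000 = 500.00 mireds.
M_out = 500.00 + (-164) = 336.00 mireds.
T_out = 10⁶/336.00 = 2976.2 K → 2980 K.

2980 K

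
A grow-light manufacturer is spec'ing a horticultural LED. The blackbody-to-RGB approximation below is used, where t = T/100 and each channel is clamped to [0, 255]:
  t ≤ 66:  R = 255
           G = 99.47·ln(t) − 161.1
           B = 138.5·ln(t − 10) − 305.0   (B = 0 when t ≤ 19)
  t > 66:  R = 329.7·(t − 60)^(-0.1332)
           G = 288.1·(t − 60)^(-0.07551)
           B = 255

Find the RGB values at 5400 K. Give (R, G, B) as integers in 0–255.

(255, 236, 219)

t = 5400/100 = 54; the t ≤ 66 branch applies.
R = 255 by definition for t ≤ 66.
G = 99.47·ln 54 − 161.1 = 99.47·3.9890 − 161.1 = 235.684.
B = 138.5·ln(54 − 10) − 305.0 = 138.5·ln 44 − 305.0 = 138.5·3.7842 − 305.0 = 219.110.
Rounded: (255, 236, 219).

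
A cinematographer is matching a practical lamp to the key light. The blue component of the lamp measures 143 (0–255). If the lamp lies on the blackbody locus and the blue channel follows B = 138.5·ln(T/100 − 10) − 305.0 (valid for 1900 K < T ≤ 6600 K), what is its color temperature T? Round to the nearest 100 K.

ln(t − 10) = (143 + 305.0) / 138.5 = 3.2347.
t − 10 = e^3.2347 = 25.398, so t = 35.398.
T = 100·t = 3540 K → 3500 K to the nearest 100 K.

3500 K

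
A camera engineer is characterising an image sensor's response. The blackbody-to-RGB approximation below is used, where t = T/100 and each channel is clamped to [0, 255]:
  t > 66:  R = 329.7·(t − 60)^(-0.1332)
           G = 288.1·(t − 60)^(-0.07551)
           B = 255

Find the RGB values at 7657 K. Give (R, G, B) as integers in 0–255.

(227, 233, 255)

t = 7657/100 = 76.57; the t > 66 branch applies.
R = 329.7·(76.57 − 60)^(-0.1332) = 329.7·16.57^(-0.1332) = 329.7·0.68800 = 226.832.
G = 288.1·(76.57 − 60)^(-0.07551) = 288.1·16.57^(-0.07551) = 288.1·0.80896 = 233.062.
B = 255 by definition for t > 66.
Rounded: (227, 233, 255).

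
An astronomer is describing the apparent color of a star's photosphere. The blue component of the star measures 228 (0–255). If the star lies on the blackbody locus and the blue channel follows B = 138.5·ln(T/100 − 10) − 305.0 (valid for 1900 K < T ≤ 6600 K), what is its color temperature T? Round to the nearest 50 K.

5700 K

ln(t − 10) = (228 + 305.0) / 138.5 = 3.8484.
t − 10 = e^3.8484 = 46.917, so t = 56.917.
T = 100·t = 5692 K → 5700 K to the nearest 50 K.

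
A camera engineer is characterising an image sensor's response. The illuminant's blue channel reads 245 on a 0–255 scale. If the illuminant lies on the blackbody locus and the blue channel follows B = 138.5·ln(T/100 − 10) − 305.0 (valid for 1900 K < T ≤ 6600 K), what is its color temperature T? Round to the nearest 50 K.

ln(t − 10) = (245 + 305.0) / 138.5 = 3.9711.
t − 10 = e^3.9711 = 53.044, so t = 63.044.
T = 100·t = 6304 K → 6300 K to the nearest 50 K.

6300 K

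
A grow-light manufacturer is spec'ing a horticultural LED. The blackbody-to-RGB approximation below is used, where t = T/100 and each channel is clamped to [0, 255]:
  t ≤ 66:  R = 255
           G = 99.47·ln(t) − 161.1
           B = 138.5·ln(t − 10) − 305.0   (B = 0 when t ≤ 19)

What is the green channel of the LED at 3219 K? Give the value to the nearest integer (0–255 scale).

t = 3219/100 = 32.19; the t ≤ 66 branch applies.
G = 99.47·ln 32.19 − 161.1 = 99.47·3.4717 − 161.1 = 184.226.
Rounded: 184.

184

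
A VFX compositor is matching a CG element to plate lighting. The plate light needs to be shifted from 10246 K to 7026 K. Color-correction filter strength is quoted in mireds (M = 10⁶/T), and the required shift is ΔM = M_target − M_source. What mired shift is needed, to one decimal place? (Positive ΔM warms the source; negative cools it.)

M_source = 10⁶/10246 = 97.599; M_target = 10⁶/7026 = 142.328.
ΔM = 142.328 − 97.599 = 44.729 → +44.7 mireds, a warming shift.

+44.7 mireds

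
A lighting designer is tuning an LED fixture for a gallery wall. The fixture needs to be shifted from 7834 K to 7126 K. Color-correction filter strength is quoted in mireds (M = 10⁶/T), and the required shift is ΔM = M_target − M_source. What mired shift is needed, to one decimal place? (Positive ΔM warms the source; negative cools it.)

M_source = 10⁶/7834 = 127.649; M_target = 10⁶/7126 = 140.331.
ΔM = 140.331 − 127.649 = 12.682 → +12.7 mireds, a warming shift.

+12.7 mireds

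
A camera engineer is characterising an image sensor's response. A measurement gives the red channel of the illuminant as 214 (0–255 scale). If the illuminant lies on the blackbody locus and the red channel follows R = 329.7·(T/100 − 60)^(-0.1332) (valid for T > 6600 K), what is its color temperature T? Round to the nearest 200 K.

(t − 60)^(-0.1332) = 214/329.7 = 0.64907.
t − 60 = 0.64907^(1/-0.1332) = 0.64907^(-7.508) = 25.657, so t = 85.657.
T = 100·t = 8566 K → 8600 K to the nearest 200 K.

8600 K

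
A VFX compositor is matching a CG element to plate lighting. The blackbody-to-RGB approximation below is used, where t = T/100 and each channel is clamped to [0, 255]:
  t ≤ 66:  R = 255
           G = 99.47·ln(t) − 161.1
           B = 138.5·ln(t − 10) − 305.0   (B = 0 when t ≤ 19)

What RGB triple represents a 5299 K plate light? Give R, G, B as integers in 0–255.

t = 5299/100 = 52.99; the t ≤ 66 branch applies.
R = 255 by definition for t ≤ 66.
G = 99.47·ln 52.99 − 161.1 = 99.47·3.9701 − 161.1 = 233.806.
B = 138.5·ln(52.99 − 10) − 305.0 = 138.5·ln 42.99 − 305.0 = 138.5·3.7610 − 305.0 = 215.894.
Rounded: (255, 234, 216).

R=255, G=234, B=216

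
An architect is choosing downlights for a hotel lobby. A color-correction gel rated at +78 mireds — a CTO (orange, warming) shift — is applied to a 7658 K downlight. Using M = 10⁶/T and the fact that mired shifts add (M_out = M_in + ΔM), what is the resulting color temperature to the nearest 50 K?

4800 K

M_in = 10⁶/7658 = 130.58 mireds.
M_out = 130.58 + (+78) = 208.58 mireds.
T_out = 10⁶/208.58 = 4794.3 K → 4800 K.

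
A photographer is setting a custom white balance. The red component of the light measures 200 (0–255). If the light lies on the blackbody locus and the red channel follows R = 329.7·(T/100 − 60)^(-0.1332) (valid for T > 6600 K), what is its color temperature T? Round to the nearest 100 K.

(t − 60)^(-0.1332) = 200/329.7 = 0.60661.
t − 60 = 0.60661^(1/-0.1332) = 0.60661^(-7.508) = 42.638, so t = 102.638.
T = 100·t = 10264 K → 10300 K to the nearest 100 K.

10300 K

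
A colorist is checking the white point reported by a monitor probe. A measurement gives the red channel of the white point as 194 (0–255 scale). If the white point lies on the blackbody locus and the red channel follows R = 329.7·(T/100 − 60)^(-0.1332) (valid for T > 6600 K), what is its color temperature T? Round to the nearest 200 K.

(t − 60)^(-0.1332) = 194/329.7 = 0.58841.
t − 60 = 0.58841^(1/-0.1332) = 0.58841^(-7.508) = 53.593, so t = 113.593.
T = 100·t = 11359 K → 11400 K to the nearest 200 K.

11400 K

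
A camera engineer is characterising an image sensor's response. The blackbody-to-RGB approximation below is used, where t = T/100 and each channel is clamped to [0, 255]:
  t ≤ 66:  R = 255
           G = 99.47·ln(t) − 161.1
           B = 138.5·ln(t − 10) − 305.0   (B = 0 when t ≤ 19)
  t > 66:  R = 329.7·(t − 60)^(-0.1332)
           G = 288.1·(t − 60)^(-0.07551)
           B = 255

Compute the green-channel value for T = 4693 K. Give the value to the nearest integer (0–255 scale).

t = 4693/100 = 46.93; the t ≤ 66 branch applies.
G = 99.47·ln 46.93 − 161.1 = 99.47·3.8487 − 161.1 = 221.726.
Rounded: 222.

222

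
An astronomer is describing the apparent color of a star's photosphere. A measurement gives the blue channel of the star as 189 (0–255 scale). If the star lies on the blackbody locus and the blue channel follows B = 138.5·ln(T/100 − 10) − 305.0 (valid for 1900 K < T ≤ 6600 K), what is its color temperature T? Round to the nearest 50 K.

ln(t − 10) = (189 + 305.0) / 138.5 = 3.5668.
t − 10 = e^3.5668 = 35.403, so t = 45.403.
T = 100·t = 4540 K → 4550 K to the nearest 50 K.

4550 K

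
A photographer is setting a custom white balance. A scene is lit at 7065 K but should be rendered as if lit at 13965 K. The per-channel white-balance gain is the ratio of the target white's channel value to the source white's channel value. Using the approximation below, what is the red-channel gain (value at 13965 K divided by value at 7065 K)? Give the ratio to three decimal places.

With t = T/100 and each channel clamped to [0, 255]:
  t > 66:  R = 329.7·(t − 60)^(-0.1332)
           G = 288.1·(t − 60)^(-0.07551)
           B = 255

At 7065 K (t = 70.65):
  R = 329.7·(70.65 − 60)^(-0.1332) = 329.7·10.65^(-0.1332) = 329.7·0.72972 = 240.589.
At 13965 K (t = 139.65):
  R = 329.7·(139.65 − 60)^(-0.1332) = 329.7·79.65^(-0.1332) = 329.7·0.55816 = 184.027.
Gain = 184.027 / 240.589 = 0.7649 → 0.765.

0.765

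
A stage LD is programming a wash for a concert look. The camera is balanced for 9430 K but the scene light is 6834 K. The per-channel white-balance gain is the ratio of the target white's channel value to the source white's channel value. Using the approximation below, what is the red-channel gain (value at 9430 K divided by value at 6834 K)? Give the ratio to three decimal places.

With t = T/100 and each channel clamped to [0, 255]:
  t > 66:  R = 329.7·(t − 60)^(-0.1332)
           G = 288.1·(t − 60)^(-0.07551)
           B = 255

At 6834 K (t = 68.34):
  R = 329.7·(68.34 − 60)^(-0.1332) = 329.7·8.34^(-0.1332) = 329.7·0.75388 = 248.553.
At 9430 K (t = 94.3):
  R = 329.7·(94.3 − 60)^(-0.1332) = 329.7·34.3^(-0.1332) = 329.7·0.62445 = 205.882.
Gain = 205.882 / 248.553 = 0.8283 → 0.828.

0.828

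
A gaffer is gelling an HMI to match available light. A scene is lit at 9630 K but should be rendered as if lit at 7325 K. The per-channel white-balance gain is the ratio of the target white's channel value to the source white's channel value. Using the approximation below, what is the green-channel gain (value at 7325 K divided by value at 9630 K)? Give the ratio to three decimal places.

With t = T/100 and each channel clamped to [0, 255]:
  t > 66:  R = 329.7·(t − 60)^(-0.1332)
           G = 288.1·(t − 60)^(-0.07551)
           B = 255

At 9630 K (t = 96.3):
  G = 288.1·(96.3 − 60)^(-0.07551) = 288.1·36.3^(-0.07551) = 288.1·0.76245 = 219.662.
At 7325 K (t = 73.25):
  G = 288.1·(73.25 − 60)^(-0.07551) = 288.1·13.25^(-0.07551) = 288.1·0.82274 = 237.031.
Gain = 237.031 / 219.662 = 1.0791 → 1.079.

1.079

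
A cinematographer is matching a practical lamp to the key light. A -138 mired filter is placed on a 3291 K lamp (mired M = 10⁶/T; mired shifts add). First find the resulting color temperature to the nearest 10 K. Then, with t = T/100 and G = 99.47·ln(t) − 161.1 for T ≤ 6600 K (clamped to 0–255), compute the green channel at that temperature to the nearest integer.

M_in = 10⁶/3291 = 303.86; M_out = 303.86 + (-138) = 165.86.
T_out = 10⁶/165.86 = 6029.2 K → 6030 K; t = 60.3.
G = 99.47·ln 60.3 − 161.1 = 99.47·4.0993 − 161.1 = 246.661.
Rounded: 247.

247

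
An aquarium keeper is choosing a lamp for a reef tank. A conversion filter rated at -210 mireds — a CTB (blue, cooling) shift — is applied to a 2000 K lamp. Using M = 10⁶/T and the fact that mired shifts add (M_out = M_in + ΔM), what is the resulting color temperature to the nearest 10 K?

M_in = 10⁶/2000 = 500.00 mireds.
M_out = 500.00 + (-210) = 290.00 mireds.
T_out = 10⁶/290.00 = 3448.3 K → 3450 K.

3450 K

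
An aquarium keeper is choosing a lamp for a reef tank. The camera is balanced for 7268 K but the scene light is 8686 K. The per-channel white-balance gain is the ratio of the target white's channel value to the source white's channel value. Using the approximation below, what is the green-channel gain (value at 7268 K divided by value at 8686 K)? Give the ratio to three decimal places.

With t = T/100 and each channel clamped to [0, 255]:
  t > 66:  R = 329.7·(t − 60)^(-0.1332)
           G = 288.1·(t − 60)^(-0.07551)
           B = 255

1.058

At 8686 K (t = 86.86):
  G = 288.1·(86.86 − 60)^(-0.07551) = 288.1·26.86^(-0.07551) = 288.1·0.77999 = 224.715.
At 7268 K (t = 72.68):
  G = 288.1·(72.68 − 60)^(-0.07551) = 288.1·12.68^(-0.07551) = 288.1·0.82547 = 237.819.
Gain = 237.819 / 224.715 = 1.0583 → 1.058.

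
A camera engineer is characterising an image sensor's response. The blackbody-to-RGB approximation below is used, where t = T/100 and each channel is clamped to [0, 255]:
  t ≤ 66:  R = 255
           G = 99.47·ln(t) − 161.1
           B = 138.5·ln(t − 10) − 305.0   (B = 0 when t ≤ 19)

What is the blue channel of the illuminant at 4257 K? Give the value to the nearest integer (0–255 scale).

t = 4257/100 = 42.57; the t ≤ 66 branch applies.
B = 138.5·ln(42.57 − 10) − 305.0 = 138.5·ln 32.57 − 305.0 = 138.5·3.4834 − 305.0 = 177.450.
Rounded: 177.

177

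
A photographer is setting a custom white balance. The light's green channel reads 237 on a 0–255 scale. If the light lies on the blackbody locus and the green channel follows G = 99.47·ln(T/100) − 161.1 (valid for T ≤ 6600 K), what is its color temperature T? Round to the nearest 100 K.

ln t = (237 + 161.1) / 99.47 = 4.0022.
t = e^4.0022 = 54.719.
T = 100·t = 5472 K → 5500 K to the nearest 100 K.

5500 K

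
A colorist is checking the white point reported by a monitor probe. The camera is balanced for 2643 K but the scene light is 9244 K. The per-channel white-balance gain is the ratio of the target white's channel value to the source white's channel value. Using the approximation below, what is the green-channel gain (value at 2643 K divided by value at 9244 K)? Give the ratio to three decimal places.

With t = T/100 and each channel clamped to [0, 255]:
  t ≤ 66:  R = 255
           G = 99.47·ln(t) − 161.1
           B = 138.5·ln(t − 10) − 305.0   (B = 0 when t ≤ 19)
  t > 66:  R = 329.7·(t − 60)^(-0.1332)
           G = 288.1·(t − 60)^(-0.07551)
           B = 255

0.743

At 9244 K (t = 92.44):
  G = 288.1·(92.44 − 60)^(-0.07551) = 288.1·32.44^(-0.07551) = 288.1·0.76895 = 221.535.
At 2643 K (t = 26.43):
  G = 99.47·ln 26.43 − 161.1 = 99.47·3.2745 − 161.1 = 164.614.
Gain = 164.614 / 221.535 = 0.7431 → 0.743.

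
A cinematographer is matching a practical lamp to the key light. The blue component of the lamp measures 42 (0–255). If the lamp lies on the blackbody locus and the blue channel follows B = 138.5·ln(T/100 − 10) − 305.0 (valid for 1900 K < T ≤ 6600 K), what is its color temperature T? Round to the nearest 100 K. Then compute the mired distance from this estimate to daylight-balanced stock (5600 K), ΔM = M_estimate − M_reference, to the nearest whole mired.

ln(t − 10) = (42 + 305.0) / 138.5 = 2.5054.
t − 10 = e^2.5054 = 12.249, so t = 22.249.
T = 100·t = 2225 K → 2200 K to the nearest 100 K.
M_estimate = 10⁶/2200 = 454.55; M_reference = 10⁶/5600 = 178.57.
ΔM = 454.55 − 178.57 = 275.97 → +276 mireds.

+276 mireds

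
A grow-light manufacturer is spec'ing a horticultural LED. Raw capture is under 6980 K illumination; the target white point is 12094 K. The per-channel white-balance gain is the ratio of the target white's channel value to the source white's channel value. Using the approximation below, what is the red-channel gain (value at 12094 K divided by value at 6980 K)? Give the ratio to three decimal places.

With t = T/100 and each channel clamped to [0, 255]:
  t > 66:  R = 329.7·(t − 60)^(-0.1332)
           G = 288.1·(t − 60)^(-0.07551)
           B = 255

At 6980 K (t = 69.8):
  R = 329.7·(69.8 − 60)^(-0.1332) = 329.7·9.8^(-0.1332) = 329.7·0.73785 = 243.269.
At 12094 K (t = 120.94):
  R = 329.7·(120.94 − 60)^(-0.1332) = 329.7·60.94^(-0.1332) = 329.7·0.57843 = 190.708.
Gain = 190.708 / 243.269 = 0.7839 → 0.784.

0.784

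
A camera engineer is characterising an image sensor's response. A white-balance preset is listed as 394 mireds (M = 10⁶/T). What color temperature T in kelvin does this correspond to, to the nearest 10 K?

2540 K

T = 10⁶ / 394 = 2538.07 K → 2540 K.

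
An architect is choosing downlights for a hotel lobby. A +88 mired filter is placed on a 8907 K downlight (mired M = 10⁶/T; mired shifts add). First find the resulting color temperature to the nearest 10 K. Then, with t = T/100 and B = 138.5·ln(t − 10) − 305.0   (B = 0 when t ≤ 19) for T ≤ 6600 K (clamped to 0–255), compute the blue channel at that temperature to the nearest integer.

M_in = 10⁶/8907 = 112.27; M_out = 112.27 + (+88) = 200.27.
T_out = 10⁶/200.27 = 4993.2 K → 4990 K; t = 49.9.
B = 138.5·ln(49.9 − 10) − 305.0 = 138.5·ln 39.9 − 305.0 = 138.5·3.6864 − 305.0 = 205.563.
Rounded: 206.

206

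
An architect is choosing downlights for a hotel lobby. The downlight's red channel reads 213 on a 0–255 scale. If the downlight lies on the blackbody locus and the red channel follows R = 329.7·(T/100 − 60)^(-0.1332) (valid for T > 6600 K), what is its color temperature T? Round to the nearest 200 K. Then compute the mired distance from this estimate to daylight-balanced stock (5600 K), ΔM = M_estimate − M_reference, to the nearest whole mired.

(t − 60)^(-0.1332) = 213/329.7 = 0.64604.
t − 60 = 0.64604^(1/-0.1332) = 0.64604^(-7.508) = 26.575, so t = 86.575.
T = 100·t = 8657 K → 8600 K to the nearest 200 K.
M_estimate = 10⁶/8600 = 116.28; M_reference = 10⁶/5600 = 178.57.
ΔM = 116.28 − 178.57 = -62.29 → -62 mireds.

-62 mireds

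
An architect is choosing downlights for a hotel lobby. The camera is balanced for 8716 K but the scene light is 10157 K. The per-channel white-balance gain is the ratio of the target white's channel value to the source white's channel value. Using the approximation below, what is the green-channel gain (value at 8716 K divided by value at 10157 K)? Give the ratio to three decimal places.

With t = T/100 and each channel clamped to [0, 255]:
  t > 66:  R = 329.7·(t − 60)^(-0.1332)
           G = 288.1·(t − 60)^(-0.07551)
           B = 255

1.033

At 10157 K (t = 101.57):
  G = 288.1·(101.57 − 60)^(-0.07551) = 288.1·41.57^(-0.07551) = 288.1·0.75469 = 217.425.
At 8716 K (t = 87.16):
  G = 288.1·(87.16 − 60)^(-0.07551) = 288.1·27.16^(-0.07551) = 288.1·0.77933 = 224.526.
Gain = 224.526 / 217.425 = 1.0327 → 1.033.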